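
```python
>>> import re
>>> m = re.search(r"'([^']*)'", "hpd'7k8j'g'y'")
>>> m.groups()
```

('7k8j',)

`search` walks the string left to right and returns the first match it finds.
The match spans [3:9] → "'7k8j'".
Captured: group 1 = '7k8j'.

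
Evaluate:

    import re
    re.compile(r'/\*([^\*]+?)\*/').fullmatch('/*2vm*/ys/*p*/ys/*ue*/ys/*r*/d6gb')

For `fullmatch`, every character of the input must be accounted for by the pattern.
Here the string isn't matched end-to-end, so the call returns None.

None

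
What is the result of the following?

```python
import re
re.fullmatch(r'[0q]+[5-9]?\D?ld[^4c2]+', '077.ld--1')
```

The pattern matches one or more of one of [0q], then optionally a character in [5-9]; then optionally a non-digit, then the literal 'ld'; then one or more of any character except [4c2].
`re.fullmatch` is like wrapping the pattern in `^…$` (in single-line mode).
Here the string isn't matched end-to-end, so the call returns None.

None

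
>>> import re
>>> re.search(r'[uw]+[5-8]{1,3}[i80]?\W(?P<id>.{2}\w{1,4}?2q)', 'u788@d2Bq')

None

The pattern matches one or more of one of [uw]; then 1 to 3 of a character in [5-8], then optionally one of [i80], then a non-word character; then exactly 2 of any character, then 1 to 4 of a word character (lazy), then the literal '2q' (captured as 'id').
`re.search` scans for the first position where the pattern succeeds.
Here no position works, so the call returns None.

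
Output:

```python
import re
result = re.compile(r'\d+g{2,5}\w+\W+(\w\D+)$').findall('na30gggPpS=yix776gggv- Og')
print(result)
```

One capturing group, so `findall` returns just the captured substring from the one match — 1 in all.

['Og']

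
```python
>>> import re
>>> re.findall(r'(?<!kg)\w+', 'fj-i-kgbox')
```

['fj', 'i', 'kgbox']

A negative assertion filters positions out without eating any characters.
Walking the string: at [0:2] → 'fj'; at [3:4] → 'i'; at [5:10] → 'kgbox'.
Since nothing is captured, `findall` lists the 3 matched substrings directly.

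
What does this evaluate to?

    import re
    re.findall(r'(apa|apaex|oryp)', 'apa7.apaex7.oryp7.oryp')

Alternation tries branches left to right and keeps the first one that lets the overall match succeed at that position.
Matches: at [0:3] match 'apa', group 1 = 'apa'; at [5:8] match 'apa', group 1 = 'apa'; at [12:16] match 'oryp', group 1 = 'oryp'; at [18:22] match 'oryp', group 1 = 'oryp'.
Because there's exactly one group, `findall` drops the full match and keeps group 1 from each hit.

['apa', 'apa', 'oryp', 'oryp']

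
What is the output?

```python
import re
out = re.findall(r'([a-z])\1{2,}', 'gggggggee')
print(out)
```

`\1` is not a pattern — it's the concrete string captured by group 1, re-applied verbatim.
Walking the string: at [0:7] match 'ggggggg', group 1 = 'g'.
`findall` collects group 1 from the one match (1 total).

['g']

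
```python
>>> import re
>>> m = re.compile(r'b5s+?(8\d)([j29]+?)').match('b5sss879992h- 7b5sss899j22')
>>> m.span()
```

Pattern: the literal 'b5', then one or more of a literal 's' (lazy); then a literal '8', then a digit (captured); then one or more of one of [j29] (lazy) (captured).
`re.match` only tries the pattern at the start of the string.
The match spans [0:8] → 'b5sss879'.
Captured: group 1 = '87', group 2 = '9'.

(0, 8)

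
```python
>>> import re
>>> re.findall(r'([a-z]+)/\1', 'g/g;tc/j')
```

After group 1 captures some text, `\1` only succeeds where that same text appears again.
Scanning left to right: at [0:3] match 'g/g', group 1 = 'g'.
One capturing group, so `findall` returns just the captured substring from the one match — 1 in all.

['g']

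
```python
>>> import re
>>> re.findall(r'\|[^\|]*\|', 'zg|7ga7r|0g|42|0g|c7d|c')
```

Matches: at [2:9] → '|7ga7r|'; at [11:15] → '|42|'; at [17:22] → '|c7d|'.
With no groups in the pattern, `findall` gives back each whole match — 3 here.

['|7ga7r|', '|42|', '|c7d|']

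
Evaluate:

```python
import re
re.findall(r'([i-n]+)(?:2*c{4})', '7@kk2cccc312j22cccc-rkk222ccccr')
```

['kk', 'j', 'kk']

Pattern: one or more of a character in [i-n] (captured); then zero or more of a literal '2', then exactly 4 of a literal 'c' (non-capturing group).
With a single group, `findall` returns only what that group captured — 3 items.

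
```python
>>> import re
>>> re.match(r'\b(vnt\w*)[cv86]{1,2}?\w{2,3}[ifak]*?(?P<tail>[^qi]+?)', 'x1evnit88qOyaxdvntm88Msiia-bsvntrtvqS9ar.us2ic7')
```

`match` is anchored at position 0; if the pattern doesn't fit there, it returns None.
Here the pattern fails at index 0, so the call returns None.

None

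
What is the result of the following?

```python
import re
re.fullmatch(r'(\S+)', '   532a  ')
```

`fullmatch` succeeds only if the pattern covers the string from start to end.
Here the string isn't matched end-to-end, so the call returns None.

None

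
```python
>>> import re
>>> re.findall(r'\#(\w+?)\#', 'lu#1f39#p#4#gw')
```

['1f39', '4']

Matches: at [2:8] match '#1f39#', group 1 = '1f39'; at [9:12] match '#4#', group 1 = '4'.
Because there's exactly one group, `findall` drops the full match and keeps group 1 from each hit.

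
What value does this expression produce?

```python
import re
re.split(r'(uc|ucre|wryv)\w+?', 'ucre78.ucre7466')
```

['', 'uc', 'e78.', 'uc', 'e7466']

Alternation tries branches left to right and keeps the first one that lets the overall match succeed at that position.
Matches to split on: at [0:3] → 'ucr'; at [7:10] → 'ucr'.
Because the pattern has a capturing group, `split` also inserts each captured text between the pieces.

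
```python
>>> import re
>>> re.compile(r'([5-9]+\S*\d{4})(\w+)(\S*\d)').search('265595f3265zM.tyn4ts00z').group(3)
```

'.tyn4ts00'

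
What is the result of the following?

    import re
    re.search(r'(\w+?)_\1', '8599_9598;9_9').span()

(3, 6)

The backreference `\1` re-matches whatever the first group consumed, character for character.
The match spans [3:6] → '9_9'.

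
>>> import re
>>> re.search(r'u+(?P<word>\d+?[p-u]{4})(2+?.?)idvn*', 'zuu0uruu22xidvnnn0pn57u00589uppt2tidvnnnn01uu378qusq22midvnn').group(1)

The pattern matches one or more of a literal 'u'; then one or more of a digit (lazy), then exactly 4 of a character in [p-u] (captured as 'word'); then one or more of a literal '2' (lazy), then optionally any character (captured); then the literal 'idv', then zero or more of the literal 'n'.
Unlike `match`, `search` isn't anchored — it looks for the pattern anywhere in the string.
The match spans [1:17] → 'uu0uruu22xidvnnn'.
Captured: group 1 = '0uruu', group 2 = '22x'.

'0uruu'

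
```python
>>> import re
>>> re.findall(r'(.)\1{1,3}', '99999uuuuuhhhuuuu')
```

`\1` is not a pattern — it's the concrete string captured by group 1, re-applied verbatim.
Scanning left to right: at [0:4] match '9999', group 1 = '9'; at [5:9] match 'uuuu', group 1 = 'u'; at [10:13] match 'hhh', group 1 = 'h'; at [13:17] match 'uuuu', group 1 = 'u'.
`findall` collects group 1 from each match (4 total).

['9', 'u', 'h', 'u']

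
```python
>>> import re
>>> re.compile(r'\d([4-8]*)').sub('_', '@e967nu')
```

This matches a digit; then zero or more of a character in [4-8] (captured).
Matches: at [2:5] → '967'.
Each match is replaced by '_'.

'@e_nu'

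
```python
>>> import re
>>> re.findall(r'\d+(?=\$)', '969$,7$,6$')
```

['969', '7', '6']

Because the assertion is zero-width, the text it checks is not consumed and won't appear in the result.
Since nothing is captured, `findall` lists the 3 matched substrings directly.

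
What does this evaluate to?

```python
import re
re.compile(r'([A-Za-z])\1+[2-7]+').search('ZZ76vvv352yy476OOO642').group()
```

After group 1 captures some text, `\1` only succeeds where that same text appears again.
`re.search` tries every starting position until one works.
The match spans [0:4] → 'ZZ76'.
Captured: group 1 = 'Z'.

'ZZ76'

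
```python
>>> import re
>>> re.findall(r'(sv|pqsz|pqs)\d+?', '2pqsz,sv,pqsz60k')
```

Matches: at [9:14] match 'pqsz6', group 1 = 'pqsz'.
`findall` collects group 1 from the one match (1 total).

['pqsz']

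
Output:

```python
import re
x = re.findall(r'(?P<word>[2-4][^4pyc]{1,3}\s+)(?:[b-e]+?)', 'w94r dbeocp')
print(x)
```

['4r ']

This matches a character in [2-4], then 1 to 3 of any character except [4pyc], then one or more of whitespace (captured as 'word'); then one or more of a character in [b-e] (lazy) (non-capturing group).
Matches: at [2:6] match '4r d', group 1 = '4r '.
Because there's exactly one group, `findall` drops the full match and keeps group 1 from the one hit.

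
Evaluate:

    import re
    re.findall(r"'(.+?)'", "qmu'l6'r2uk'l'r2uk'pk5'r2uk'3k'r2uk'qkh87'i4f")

The `?` after the quantifier makes it lazy — it takes as little as possible before letting the rest of the pattern try.
With a single group, `findall` returns only what that group captured — 5 items.

['l6', 'l', 'pk5', '3k', 'qkh87']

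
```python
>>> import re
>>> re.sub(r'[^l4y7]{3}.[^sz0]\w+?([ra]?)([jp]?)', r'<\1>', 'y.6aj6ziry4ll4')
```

'y<>iry4ll4'

Lazy quantifiers expand one character at a time until the remainder of the pattern can match.
The replacement refers to a captured group, so each match is rewritten using its own captured text.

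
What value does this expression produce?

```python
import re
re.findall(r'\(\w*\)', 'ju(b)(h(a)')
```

['(b)', '(a)']

Matches: at [2:5] → '(b)'; at [7:10] → '(a)'.
With no groups in the pattern, `findall` gives back each whole match — 2 here.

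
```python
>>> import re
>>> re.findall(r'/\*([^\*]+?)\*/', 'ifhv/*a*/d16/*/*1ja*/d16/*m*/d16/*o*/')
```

Scanning left to right: at [4:9] match '/*a*/', group 1 = 'a'; at [14:21] match '/*1ja*/', group 1 = '1ja'; at [24:29] match '/*m*/', group 1 = 'm'; at [32:37] match '/*o*/', group 1 = 'o'.
Because there's exactly one group, `findall` drops the full match and keeps group 1 from each hit.

['a', '1ja', 'm', 'o']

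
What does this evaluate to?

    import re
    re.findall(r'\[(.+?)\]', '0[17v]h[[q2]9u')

['17v', '[q2']

A `+?`/`*?`/`{m,n}?` starts at its minimum and grows only as far as needed for what follows to match.
Because there's exactly one group, `findall` drops the full match and keeps group 1 from each hit.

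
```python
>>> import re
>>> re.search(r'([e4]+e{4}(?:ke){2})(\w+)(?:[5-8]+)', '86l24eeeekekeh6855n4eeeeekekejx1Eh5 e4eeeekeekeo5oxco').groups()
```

('4eeeekeke', 'h6855n4eeeeekekejx1Eh')

Pattern: one or more of one of [e4], then exactly 4 of a literal 'e', then the literal 'ke' repeated 2 times (captured); then one or more of a word character (captured); then one or more of a character in [5-8] (non-capturing group).
Unlike `match`, `search` isn't anchored — it looks for the pattern anywhere in the string.
The match spans [4:35] → '4eeeekekeh6855n4eeeeekekejx1Eh5'.
Captured: group 1 = '4eeeekeke', group 2 = 'h6855n4eeeeekekejx1Eh'.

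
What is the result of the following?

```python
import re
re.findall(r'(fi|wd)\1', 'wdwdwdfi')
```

['wd']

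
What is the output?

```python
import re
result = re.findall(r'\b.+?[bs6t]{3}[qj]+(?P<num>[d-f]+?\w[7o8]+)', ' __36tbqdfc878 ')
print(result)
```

['dfc878']

The pattern matches a word boundary (`\b`, zero-width); then one or more of any character (lazy), then exactly 3 of one of [bs6t], then one or more of one of [qj]; then one or more of a character in [d-f] (lazy), then a word character, then one or more of one of [7o8] (captured as 'num').
Matches: at [1:14] match '__36tbqdfc878', group 1 = 'dfc878'.
With a single group, `findall` returns only what that group captured — 1 item.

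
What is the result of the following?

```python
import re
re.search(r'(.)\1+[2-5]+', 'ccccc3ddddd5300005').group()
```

The backreference `\1` re-matches whatever the first group consumed, character for character.
`re.search` tries every starting position until one works.
The match spans [0:6] → 'ccccc3'.
Captured: group 1 = 'c'.

'ccccc3'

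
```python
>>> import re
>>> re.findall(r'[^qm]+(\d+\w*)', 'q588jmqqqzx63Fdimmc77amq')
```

This matches one or more of any character except [qm]; then one or more of a digit, then zero or more of a word character (captured).
Walking the string: at [1:24] match '588jmqqqzx63Fdimmc77amq', group 1 = '8jmqqqzx63Fdimmc77amq'.
With a single group, `findall` returns only what that group captured — 1 item.

['8jmqqqzx63Fdimmc77amq']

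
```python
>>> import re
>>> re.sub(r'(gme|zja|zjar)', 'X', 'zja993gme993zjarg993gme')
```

Alternation isn't longest-match — the leftmost alternative that fits at this position is chosen.
Matches: at [0:3] → 'zja'; at [6:9] → 'gme'; at [12:15] → 'zja'; at [20:23] → 'gme'.
Every occurrence is swapped for 'X'.

'X993X993Xrg993X'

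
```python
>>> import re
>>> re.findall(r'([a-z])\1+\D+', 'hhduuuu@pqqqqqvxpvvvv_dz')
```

['h']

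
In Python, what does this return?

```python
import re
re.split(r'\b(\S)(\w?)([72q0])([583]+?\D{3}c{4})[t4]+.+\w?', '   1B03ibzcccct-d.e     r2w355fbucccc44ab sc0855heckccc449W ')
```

This matches a word boundary (`\b`, zero-width); then a non-whitespace character (captured); then optionally a word character (captured); then one of [72q0] (captured); then one or more of one of [583] (lazy), then exactly 3 of a non-digit, then exactly 4 of the literal 'c' (captured); then one or more of one of [t4], then one or more of any character, then optionally a word character.
Matches to split on: at [3:60] → '1B03ibzcccct-d.e     r2w355fbucccc44ab sc0855heckccc449W '.
The group in the pattern means `split` returns the separators' captures alongside the pieces.

['   ', '1', 'B', '0', '3ibzcccc', '']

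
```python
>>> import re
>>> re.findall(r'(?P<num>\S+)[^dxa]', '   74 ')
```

['74']

This matches one or more of a non-whitespace character (captured as 'num'); then any character except [dxa].
Scanning left to right: at [3:6] match '74 ', group 1 = '74'.
One capturing group, so `findall` returns just the captured substring from the one match — 1 in all.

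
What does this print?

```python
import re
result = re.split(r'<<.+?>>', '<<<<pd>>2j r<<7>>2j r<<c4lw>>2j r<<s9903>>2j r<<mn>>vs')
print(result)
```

['', '2j r', '2j r', '2j r', '2j r', 'vs']

A non-greedy quantifier consumes as few characters as it can — just enough that the remainder of the pattern still matches from where it stops; whatever follows it matches normally.
The string is cut at each match, leaving 6 pieces.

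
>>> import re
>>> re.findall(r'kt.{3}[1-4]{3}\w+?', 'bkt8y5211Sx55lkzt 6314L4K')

Lazy quantifiers expand one character at a time until the remainder of the pattern can match.
Since nothing is captured, `findall` lists the 1 matched substring directly.

['kt8y5211S']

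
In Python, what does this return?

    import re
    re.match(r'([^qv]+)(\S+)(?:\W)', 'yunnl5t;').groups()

('yunnl5', 't')

This matches one or more of any character except [qv] (captured); then one or more of a non-whitespace character (captured); then a non-word character (non-capturing group).
`match` is anchored at position 0; if the pattern doesn't fit there, it returns None.
The match spans [0:8] → 'yunnl5t;'.
Captured: group 1 = 'yunnl5', group 2 = 't'.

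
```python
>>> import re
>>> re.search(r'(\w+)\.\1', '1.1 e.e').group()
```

'1.1'

After group 1 captures some text, `\1` only succeeds where that same text appears again.
`re.search` scans for the first position where the pattern succeeds.
The match spans [0:3] → '1.1'.
Captured: group 1 = '1'.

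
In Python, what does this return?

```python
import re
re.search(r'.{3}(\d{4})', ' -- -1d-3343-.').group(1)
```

The match spans [5:12] → '1d-3343'.
Captured: group 1 = '3343'.

'3343'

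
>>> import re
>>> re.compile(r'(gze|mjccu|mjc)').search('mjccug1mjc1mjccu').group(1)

The match spans [0:5] → 'mjccu'.
Captured: group 1 = 'mjccu'.

'mjccu'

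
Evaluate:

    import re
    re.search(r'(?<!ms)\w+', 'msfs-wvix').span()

(0, 4)

A negative assertion filters positions out without eating any characters.
The match spans [0:4] → 'msfs'.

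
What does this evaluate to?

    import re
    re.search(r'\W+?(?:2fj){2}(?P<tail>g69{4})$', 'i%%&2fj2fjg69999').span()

(1, 16)

This matches one or more of a non-word character (lazy), then the literal '2fj' repeated 2 times; then the literal 'g6', then exactly 4 of a literal '9' (captured as 'tail'); then anchored at the end.
Unlike `match`, `search` isn't anchored — it looks for the pattern anywhere in the string.
The match spans [1:16] → '%%&2fj2fjg69999'.
Captured: group 1 = 'g69999'.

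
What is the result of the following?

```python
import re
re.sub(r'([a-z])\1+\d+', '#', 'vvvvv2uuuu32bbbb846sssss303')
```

'####'

After group 1 captures some text, `\1` only succeeds where that same text appears again.
Every occurrence is swapped for '#'.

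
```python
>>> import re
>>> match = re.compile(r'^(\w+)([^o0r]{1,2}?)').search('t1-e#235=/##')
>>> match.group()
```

This matches anchored at the start of the string; then one or more of a word character (captured); then 1 to 2 of any character except [o0r] (lazy) (captured).
Lazy quantifiers expand one character at a time until the remainder of the pattern can match.
`re.search` tries every starting position until one works.
The match spans [0:3] → 't1-'.
Captured: group 1 = 't1', group 2 = '-'.

't1-'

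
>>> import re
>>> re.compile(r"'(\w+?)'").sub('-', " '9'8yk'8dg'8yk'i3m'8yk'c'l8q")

' -8yk-8yk-8yk-l8q'

Matches: at [1:4] → "'9'"; at [7:12] → "'8dg'"; at [15:20] → "'i3m'"; at [23:26] → "'c'".
Every occurrence is swapped for '-'.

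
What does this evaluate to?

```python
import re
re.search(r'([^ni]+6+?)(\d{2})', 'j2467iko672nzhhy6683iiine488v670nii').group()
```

'ko672'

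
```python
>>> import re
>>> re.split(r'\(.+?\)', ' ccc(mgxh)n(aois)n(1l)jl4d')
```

With the lazy modifier that quantifier settles for the fewest repetitions that let the rest of the pattern succeed (the atoms after it are unaffected and can still be greedy).
Matches to split on: at [4:10] → '(mgxh)'; at [11:17] → '(aois)'; at [18:22] → '(1l)'.
Each match becomes a cut point; 4 segments remain.

[' ccc', 'n', 'n', 'jl4d']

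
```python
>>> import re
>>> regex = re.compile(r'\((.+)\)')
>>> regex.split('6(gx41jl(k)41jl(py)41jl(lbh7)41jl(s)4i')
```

['6', 'gx41jl(k)41jl(py)41jl(lbh7)41jl(s', '4i']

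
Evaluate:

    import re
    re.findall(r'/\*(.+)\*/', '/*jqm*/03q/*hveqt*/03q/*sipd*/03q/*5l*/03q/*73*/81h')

One capturing group, so `findall` returns just the captured substring from the one match — 1 in all.

['jqm*/03q/*hveqt*/03q/*sipd*/03q/*5l*/03q/*73']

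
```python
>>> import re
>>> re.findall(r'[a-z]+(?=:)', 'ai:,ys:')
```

The lookaround is zero-width — it requires the adjacent text to match without consuming it, so the asserted text isn't part of the match.
Matches: at [0:2] → 'ai'; at [4:6] → 'ys'.
`findall` yields the raw match text (2 of them) because the pattern has no groups.

['ai', 'ys']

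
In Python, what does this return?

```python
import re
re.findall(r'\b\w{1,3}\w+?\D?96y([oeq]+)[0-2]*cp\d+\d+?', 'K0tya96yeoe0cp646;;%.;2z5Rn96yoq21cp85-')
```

['eoe', 'oq']

With a single group, `findall` returns only what that group captured — 2 items.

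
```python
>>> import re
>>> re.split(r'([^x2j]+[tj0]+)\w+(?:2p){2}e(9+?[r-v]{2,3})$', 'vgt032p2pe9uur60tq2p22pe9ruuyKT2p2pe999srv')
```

The pattern matches one or more of any character except [x2j], then one or more of one of [tj0] (captured); then one or more of a word character, then the literal '2p' repeated 2 times, then a literal 'e'; then one or more of a literal '9' (lazy), then 2 to 3 of a character in [r-v] (captured); then anchored at the end.
Matches to split on: at [0:42] → 'vgt032p2pe9uur60tq2p22pe9ruuyKT2p2pe999srv'.
The group in the pattern means `split` returns the separators' captures alongside the pieces.

['', 'vgt0', '999srv', '']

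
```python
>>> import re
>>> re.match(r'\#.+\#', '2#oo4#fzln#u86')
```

None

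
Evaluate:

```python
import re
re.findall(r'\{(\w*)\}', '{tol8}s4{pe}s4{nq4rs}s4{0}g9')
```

Scanning left to right: at [0:6] match '{tol8}', group 1 = 'tol8'; at [8:12] match '{pe}', group 1 = 'pe'; at [14:21] match '{nq4rs}', group 1 = 'nq4rs'; at [23:26] match '{0}', group 1 = '0'.
`findall` collects group 1 from each match (4 total).

['tol8', 'pe', 'nq4rs', '0']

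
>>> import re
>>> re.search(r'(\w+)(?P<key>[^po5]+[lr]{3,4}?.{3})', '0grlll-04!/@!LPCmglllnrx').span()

(0, 24)

The pattern matches one or more of a word character (captured); then one or more of any character except [po5], then 3 to 4 of one of [lr] (lazy), then exactly 3 of any character (captured as 'key').
Unlike `match`, `search` isn't anchored — it looks for the pattern anywhere in the string.
The match spans [0:24] → '0grlll-04!/@!LPCmglllnrx'.
Captured: group 1 = '0grlll', group 2 = '-04!/@!LPCmglllnrx'.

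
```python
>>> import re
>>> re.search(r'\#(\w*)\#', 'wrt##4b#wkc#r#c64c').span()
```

`search` walks the string left to right and returns the first match it finds.
The match spans [3:5] → '##'.
Captured: group 1 = ''.

(3, 5)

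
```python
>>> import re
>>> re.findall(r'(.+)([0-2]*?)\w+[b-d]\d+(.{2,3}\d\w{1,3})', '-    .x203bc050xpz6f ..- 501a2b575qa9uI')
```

This matches one or more of any character (captured); then zero or more of a character in [0-2] (lazy) (captured); then one or more of a word character, then a character in [b-d]; then one or more of a digit; then 2 to 3 of any character, then a digit, then 1 to 3 of a word character (captured).
Matches: at [0:39] match '-    .x203bc050xpz6f ..- 501a2b575qa9uI', groups = ('-    .x203bc050xpz6f ..- 501a', '', 'qa9uI').
With 3 capturing groups, `findall` returns a 3-tuple per match.

[('-    .x203bc050xpz6f ..- 501a', '', 'qa9uI')]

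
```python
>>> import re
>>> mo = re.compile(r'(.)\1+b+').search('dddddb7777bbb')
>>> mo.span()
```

(0, 6)

`\1` is not a pattern — it's the concrete string captured by group 1, re-applied verbatim.
`re.search` tries every starting position until one works.
The match spans [0:6] → 'dddddb'.
Captured: group 1 = 'd'.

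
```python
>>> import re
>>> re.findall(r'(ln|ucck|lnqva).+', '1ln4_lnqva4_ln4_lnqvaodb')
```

Walking the string: at [1:24] match 'ln4_lnqva4_ln4_lnqvaodb', group 1 = 'ln'.
Because there's exactly one group, `findall` drops the full match and keeps group 1 from the one hit.

['ln']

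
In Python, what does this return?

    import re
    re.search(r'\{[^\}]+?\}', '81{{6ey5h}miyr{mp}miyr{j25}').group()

'{{6ey5h}'

`re.search` scans for the first position where the pattern succeeds.
The match spans [2:10] → '{{6ey5h}'.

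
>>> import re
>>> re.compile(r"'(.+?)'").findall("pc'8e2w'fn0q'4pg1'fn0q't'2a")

['8e2w', '4pg1', 't']

Lazy quantifiers expand one character at a time until the remainder of the pattern can match.
Walking the string: at [2:8] match "'8e2w'", group 1 = '8e2w'; at [12:18] match "'4pg1'", group 1 = '4pg1'; at [22:25] match "'t'", group 1 = 't'.
Because there's exactly one group, `findall` drops the full match and keeps group 1 from each hit.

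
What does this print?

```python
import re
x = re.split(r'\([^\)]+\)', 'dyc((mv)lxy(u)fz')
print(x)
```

Splitting on the pattern gives 3 pieces.

['dyc', 'lxy', 'fz']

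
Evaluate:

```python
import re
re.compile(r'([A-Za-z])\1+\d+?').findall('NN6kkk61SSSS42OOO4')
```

The backreference `\1` re-matches whatever the first group consumed, character for character.
One capturing group, so `findall` returns just the captured substring from each match — 4 in all.

['N', 'k', 'S', 'O']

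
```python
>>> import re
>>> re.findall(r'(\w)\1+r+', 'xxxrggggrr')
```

A backreference is literal: `\1` must see the identical characters the first group matched.
Matches: at [0:4] match 'xxxr', group 1 = 'x'; at [4:10] match 'ggggrr', group 1 = 'g'.
`findall` collects group 1 from each match (2 total).

['x', 'g']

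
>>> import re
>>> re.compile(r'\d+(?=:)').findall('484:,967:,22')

The `(?=…)`/`(?<=…)` assertion just peeks at neighbouring text; it doesn't advance the match position.
Matches: at [0:3] → '484'; at [5:8] → '967'.
Since nothing is captured, `findall` lists the 2 matched substrings directly.

['484', '967']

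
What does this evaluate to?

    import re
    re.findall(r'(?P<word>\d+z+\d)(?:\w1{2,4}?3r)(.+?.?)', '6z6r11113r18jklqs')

[('6z6', '18')]

With the lazy modifier that quantifier settles for the fewest repetitions that let the rest of the pattern succeed (the atoms after it are unaffected and can still be greedy).
With 2 capturing groups, `findall` returns a 2-tuple per match.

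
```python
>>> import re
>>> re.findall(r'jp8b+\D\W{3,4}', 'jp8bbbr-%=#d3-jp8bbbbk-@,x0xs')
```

['jp8bbbr-%=#', 'jp8bbbbk-@,']

The pattern matches the literal 'jp8', then one or more of the literal 'b', then a non-digit; then 3 to 4 of a non-word character.
With no groups in the pattern, `findall` gives back each whole match — 2 here.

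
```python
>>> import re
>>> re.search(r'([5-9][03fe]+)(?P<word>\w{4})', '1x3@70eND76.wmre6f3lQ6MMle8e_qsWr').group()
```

'70eND76'

Pattern: a character in [5-9], then one or more of one of [03fe] (captured); then exactly 4 of a word character (captured as 'word').
`re.search` scans for the first position where the pattern succeeds.
The match spans [4:11] → '70eND76'.
Captured: group 1 = '70e', group 2 = 'ND76'.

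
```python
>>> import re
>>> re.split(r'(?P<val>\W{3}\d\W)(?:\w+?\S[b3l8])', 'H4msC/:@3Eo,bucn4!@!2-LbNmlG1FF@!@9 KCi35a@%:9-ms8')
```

['H4msC/:@3Eo,bucn4', '!@!2-', 'G1FF', '@!@9 ', '5a', '@%:9-', '']

The group in the pattern means `split` returns the separators' captures alongside the pieces.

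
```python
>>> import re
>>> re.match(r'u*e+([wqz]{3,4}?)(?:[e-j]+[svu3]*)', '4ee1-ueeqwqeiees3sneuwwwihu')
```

None

With `match`, the pattern is implicitly anchored at the beginning.
Here position 0 doesn't satisfy it, so the call returns None.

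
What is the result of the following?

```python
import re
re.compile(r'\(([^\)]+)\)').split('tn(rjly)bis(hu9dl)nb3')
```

['tn', 'rjly', 'bis', 'hu9dl', 'nb3']

`re.split` interleaves the captured-group text with the surrounding fragments.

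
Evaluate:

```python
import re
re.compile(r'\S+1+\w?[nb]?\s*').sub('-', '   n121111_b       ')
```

Pattern: one or more of a non-whitespace character, then one or more of a literal '1', then optionally a word character; then optionally one of [nb], then zero or more of whitespace.
Matches: at [3:19] → 'n121111_b       '.
Every occurrence is swapped for '-'.

'   -'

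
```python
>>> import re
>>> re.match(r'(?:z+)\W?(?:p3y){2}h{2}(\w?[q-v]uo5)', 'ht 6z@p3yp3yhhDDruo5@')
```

None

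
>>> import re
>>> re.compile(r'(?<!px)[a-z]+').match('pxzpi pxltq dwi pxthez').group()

'pxzpi'

`match` is anchored at position 0; if the pattern doesn't fit there, it returns None.
The match spans [0:5] → 'pxzpi'.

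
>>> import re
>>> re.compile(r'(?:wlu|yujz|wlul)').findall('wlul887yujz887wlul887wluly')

['wlu', 'yujz', 'wlu', 'wlu']

Alternation isn't longest-match — the leftmost alternative that fits at this position is chosen.
Since nothing is captured, `findall` lists the 4 matched substrings directly.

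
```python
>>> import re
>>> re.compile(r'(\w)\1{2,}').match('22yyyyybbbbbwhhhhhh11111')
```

The backreference `\1` re-matches whatever the first group consumed, character for character.
With `match`, the pattern is implicitly anchored at the beginning.
Here the pattern fails at index 0, so the call returns None.

None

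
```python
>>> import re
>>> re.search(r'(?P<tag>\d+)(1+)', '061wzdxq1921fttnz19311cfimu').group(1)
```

The match spans [0:3] → '061'.
Captured: group 1 = '06', group 2 = '1'.

'06'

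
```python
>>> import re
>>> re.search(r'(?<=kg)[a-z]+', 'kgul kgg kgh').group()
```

'ul'

Because the assertion is zero-width, the text it checks is not consumed and won't appear in the result.
`re.search` tries every starting position until one works.
The match spans [2:4] → 'ul'.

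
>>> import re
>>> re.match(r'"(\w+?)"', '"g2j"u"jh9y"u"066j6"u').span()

(0, 5)

With `match`, the pattern is implicitly anchored at the beginning.
The match spans [0:5] → '"g2j"'.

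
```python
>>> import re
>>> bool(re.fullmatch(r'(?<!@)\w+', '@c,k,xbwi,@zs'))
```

`fullmatch` succeeds only if the pattern covers the string from start to end.
Here there's no way to consume every character, so the call returns None, and `bool(None)` is False.

False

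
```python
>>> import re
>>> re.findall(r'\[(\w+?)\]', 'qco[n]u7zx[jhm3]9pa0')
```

['n', 'jhm3']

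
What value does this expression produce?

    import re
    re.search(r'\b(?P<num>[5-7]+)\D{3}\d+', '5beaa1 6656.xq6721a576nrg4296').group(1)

'6656'

The pattern matches a word boundary (`\b`, zero-width); then one or more of a character in [5-7] (captured as 'num'); then exactly 3 of a non-digit; then one or more of a digit.
`search` walks the string left to right and returns the first match it finds.
The match spans [7:18] → '6656.xq6721'.
Captured: group 1 = '6656'.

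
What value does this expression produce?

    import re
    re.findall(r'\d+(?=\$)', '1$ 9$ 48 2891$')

['1', '9', '2891']

The lookaround is zero-width — it requires the adjacent text to match without consuming it, so the asserted text isn't part of the match.
Since nothing is captured, `findall` lists the 3 matched substrings directly.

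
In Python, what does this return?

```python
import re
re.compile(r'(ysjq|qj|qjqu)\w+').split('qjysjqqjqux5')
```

Matches to split on: at [0:12] → 'qjysjqqjqux5'.
`re.split` interleaves the captured-group text with the surrounding fragments.

['', 'qj', '']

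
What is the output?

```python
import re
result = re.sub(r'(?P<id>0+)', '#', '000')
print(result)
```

Pattern: one or more of a literal '0' (captured as 'id').
Matches: at [0:3] → '000'.
`sub` substitutes '#' at each match site.

#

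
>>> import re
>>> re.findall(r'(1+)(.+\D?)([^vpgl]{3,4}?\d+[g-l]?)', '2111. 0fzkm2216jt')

3 groups means the one result is a tuple of 3 captured strings — 1 here.

[('111', '. 0fzkm', '2216j')]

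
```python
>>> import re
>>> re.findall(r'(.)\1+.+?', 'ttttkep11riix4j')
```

The backreference `\1` re-matches whatever the first group consumed, character for character.
Scanning left to right: at [0:5] match 'ttttk', group 1 = 't'; at [7:10] match '11r', group 1 = '1'; at [10:13] match 'iix', group 1 = 'i'.
With a single group, `findall` returns only what that group captured — 3 items.

['t', '1', 'i']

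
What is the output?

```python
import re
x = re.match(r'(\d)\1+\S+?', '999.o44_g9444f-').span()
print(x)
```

(0, 4)

After group 1 captures some text, `\1` only succeeds where that same text appears again.
`re.match` only tries the pattern at the start of the string.
The match spans [0:4] → '999.'.
Captured: group 1 = '9'.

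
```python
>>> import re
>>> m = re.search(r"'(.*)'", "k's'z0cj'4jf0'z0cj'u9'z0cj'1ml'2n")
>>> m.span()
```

The match spans [1:31] → "'s'z0cj'4jf0'z0cj'u9'z0cj'1ml'".

(1, 31)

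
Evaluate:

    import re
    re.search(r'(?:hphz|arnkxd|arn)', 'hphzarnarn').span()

The match spans [0:4] → 'hphz'.

(0, 4)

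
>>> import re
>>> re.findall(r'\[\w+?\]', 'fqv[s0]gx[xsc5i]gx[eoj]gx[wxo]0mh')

No capturing groups, so `findall` returns the 4 full match strings.

['[s0]', '[xsc5i]', '[eoj]', '[wxo]']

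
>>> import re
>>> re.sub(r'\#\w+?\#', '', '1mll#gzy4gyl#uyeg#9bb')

Matches: at [4:13] → '#gzy4gyl#'.
Every occurrence is swapped for ''.

'1mlluyeg#9bb'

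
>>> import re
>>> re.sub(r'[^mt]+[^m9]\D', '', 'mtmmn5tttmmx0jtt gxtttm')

The pattern matches one or more of any character except [mt]; then any character except [m9], then a non-digit.
Matches: at [4:8] → 'n5tt'; at [11:16] → 'x0jtt'; at [16:21] → ' gxtt'.
`sub` substitutes '' at each match site.

'mtmmtmmtm'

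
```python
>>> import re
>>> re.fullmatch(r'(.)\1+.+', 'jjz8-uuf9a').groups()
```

('j',)

The match spans [0:10] → 'jjz8-uuf9a'.
Captured: group 1 = 'j'.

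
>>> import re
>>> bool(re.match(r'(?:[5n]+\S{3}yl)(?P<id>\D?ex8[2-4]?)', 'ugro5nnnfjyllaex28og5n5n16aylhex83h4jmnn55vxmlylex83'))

False

The pattern matches one or more of one of [5n], then exactly 3 of a non-whitespace character, then the literal 'yl' (non-capturing group); then optionally a non-digit, then the literal 'ex8', then optionally a character in [2-4] (captured as 'id').
`match` is anchored at position 0; if the pattern doesn't fit there, it returns None.
Here position 0 doesn't satisfy it, so the call returns None, and `bool(None)` is False.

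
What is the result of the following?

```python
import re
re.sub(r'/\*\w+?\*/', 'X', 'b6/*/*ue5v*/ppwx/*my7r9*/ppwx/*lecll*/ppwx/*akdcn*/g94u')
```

'b6/*XppwxXppwxXppwxXg94u'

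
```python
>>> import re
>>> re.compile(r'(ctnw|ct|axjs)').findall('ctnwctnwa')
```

['ctnw', 'ctnw']

Alternation tries branches left to right and keeps the first one that lets the overall match succeed at that position.
Walking the string: at [0:4] match 'ctnw', group 1 = 'ctnw'; at [4:8] match 'ctnw', group 1 = 'ctnw'.
One capturing group, so `findall` returns just the captured substring from each match — 2 in all.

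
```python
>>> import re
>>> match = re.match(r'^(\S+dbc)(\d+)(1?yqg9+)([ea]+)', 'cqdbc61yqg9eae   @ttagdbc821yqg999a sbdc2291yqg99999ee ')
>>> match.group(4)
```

'eae'

The pattern matches anchored at the start of the string; then one or more of a non-whitespace character, then the literal 'dbc' (captured); then one or more of a digit (captured); then optionally the literal '1', then the literal 'yqg', then one or more of a literal '9' (captured); then one or more of one of [ea] (captured).
`match` is anchored at position 0; if the pattern doesn't fit there, it returns None.
The match spans [0:14] → 'cqdbc61yqg9eae'.
Captured: group 1 = 'cqdbc', group 2 = '61', group 3 = 'yqg9', group 4 = 'eae'.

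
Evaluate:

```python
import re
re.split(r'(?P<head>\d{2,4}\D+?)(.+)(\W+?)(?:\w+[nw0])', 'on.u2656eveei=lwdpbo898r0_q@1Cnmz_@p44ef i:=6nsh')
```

['on.u', '2656e', 'veei=lwdpbo898r0_q@1Cnmz_@p44ef i:', '=', 'sh']

Pattern: 2 to 4 of a digit, then one or more of a non-digit (lazy) (captured as 'head'); then one or more of any character (captured); then one or more of a non-word character (lazy) (captured); then one or more of a word character, then one of [nw0] (non-capturing group).
A `+?`/`*?`/`{m,n}?` starts at its minimum and grows only as far as needed for what follows to match.
Matches to split on: at [4:46] → '2656eveei=lwdpbo898r0_q@1Cnmz_@p44ef i:=6n'.
The group in the pattern means `split` returns the separators' captures alongside the pieces.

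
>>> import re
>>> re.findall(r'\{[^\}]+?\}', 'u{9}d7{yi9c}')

Matches: at [1:4] → '{9}'; at [6:12] → '{yi9c}'.
`findall` yields the raw match text (2 of them) because the pattern has no groups.

['{9}', '{yi9c}']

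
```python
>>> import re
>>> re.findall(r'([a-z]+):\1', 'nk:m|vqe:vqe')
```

['vqe']

A backreference is literal: `\1` must see the identical characters the first group matched.
Scanning left to right: at [5:12] match 'vqe:vqe', group 1 = 'vqe'.
With a single group, `findall` returns only what that group captured — 1 item.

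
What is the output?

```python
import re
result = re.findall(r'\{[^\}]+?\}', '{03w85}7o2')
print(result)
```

['{03w85}']

Scanning left to right: at [0:7] → '{03w85}'.
With no groups in the pattern, `findall` gives back each whole match — 1 here.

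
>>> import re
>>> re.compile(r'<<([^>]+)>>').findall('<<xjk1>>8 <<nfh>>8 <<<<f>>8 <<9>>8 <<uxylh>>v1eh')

['xjk1', 'nfh', '<<f', '9', 'uxylh']

Matches: at [0:8] match '<<xjk1>>', group 1 = 'xjk1'; at [10:17] match '<<nfh>>', group 1 = 'nfh'; at [19:26] match '<<<<f>>', group 1 = '<<f'; at [28:33] match '<<9>>', group 1 = '9'; at [35:44] match '<<uxylh>>', group 1 = 'uxylh'.
`findall` collects group 1 from each match (5 total).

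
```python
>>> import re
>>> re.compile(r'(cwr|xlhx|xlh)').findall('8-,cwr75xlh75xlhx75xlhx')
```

['cwr', 'xlh', 'xlhx', 'xlhx']

`|` is ordered: at each position the engine commits to the first alternative that works.
Matches: at [3:6] match 'cwr', group 1 = 'cwr'; at [8:11] match 'xlh', group 1 = 'xlh'; at [13:17] match 'xlhx', group 1 = 'xlhx'; at [19:23] match 'xlhx', group 1 = 'xlhx'.
`findall` collects group 1 from each match (4 total).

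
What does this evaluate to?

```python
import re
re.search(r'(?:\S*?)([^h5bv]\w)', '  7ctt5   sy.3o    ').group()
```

' 7'

Pattern: zero or more of a non-whitespace character (lazy) (non-capturing group); then any character except [h5bv], then a word character (captured).
Unlike `match`, `search` isn't anchored — it looks for the pattern anywhere in the string.
The match spans [1:3] → ' 7'.
Captured: group 1 = ' 7'.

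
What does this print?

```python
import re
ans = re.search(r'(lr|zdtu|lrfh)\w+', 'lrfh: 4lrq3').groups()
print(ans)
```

`search` walks the string left to right and returns the first match it finds.
The match spans [0:4] → 'lrfh'.
Captured: group 1 = 'lr'.

('lr',)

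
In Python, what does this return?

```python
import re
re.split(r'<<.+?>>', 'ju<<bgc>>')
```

['ju', '']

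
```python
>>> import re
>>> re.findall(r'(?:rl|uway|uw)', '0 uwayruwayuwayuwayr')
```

['uway', 'uway', 'uway', 'uway']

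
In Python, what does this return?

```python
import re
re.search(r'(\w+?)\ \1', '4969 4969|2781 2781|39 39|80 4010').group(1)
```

The backreference `\1` re-matches whatever the first group consumed, character for character.
`search` walks the string left to right and returns the first match it finds.
The match spans [0:9] → '4969 4969'.
Captured: group 1 = '4969'.

'4969'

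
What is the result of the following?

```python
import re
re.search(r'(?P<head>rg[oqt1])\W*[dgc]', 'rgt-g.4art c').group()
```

'rgt-g'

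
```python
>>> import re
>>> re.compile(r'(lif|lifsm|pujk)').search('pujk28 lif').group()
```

`re.search` scans for the first position where the pattern succeeds.
The match spans [0:4] → 'pujk'.
Captured: group 1 = 'pujk'.

'pujk'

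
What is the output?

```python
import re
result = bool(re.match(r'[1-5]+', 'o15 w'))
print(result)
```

False

This matches one or more of a character in [1-5].
`re.match` only tries the pattern at the start of the string.
Here the pattern fails at index 0, so the call returns None, and `bool(None)` is False.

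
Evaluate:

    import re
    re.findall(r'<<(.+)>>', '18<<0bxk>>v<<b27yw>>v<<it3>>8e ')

Matches: at [2:28] match '<<0bxk>>v<<b27yw>>v<<it3>>', group 1 = '0bxk>>v<<b27yw>>v<<it3'.
With a single group, `findall` returns only what that group captured — 1 item.

['0bxk>>v<<b27yw>>v<<it3']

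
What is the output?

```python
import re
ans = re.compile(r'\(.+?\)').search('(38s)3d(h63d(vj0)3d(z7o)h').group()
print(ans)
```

(38s)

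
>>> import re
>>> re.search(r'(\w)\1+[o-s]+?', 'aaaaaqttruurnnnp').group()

After group 1 captures some text, `\1` only succeeds where that same text appears again.
`re.search` scans for the first position where the pattern succeeds.
The match spans [0:6] → 'aaaaaq'.
Captured: group 1 = 'a'.

'aaaaaq'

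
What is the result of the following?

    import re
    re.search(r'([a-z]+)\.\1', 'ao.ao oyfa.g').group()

'ao.ao'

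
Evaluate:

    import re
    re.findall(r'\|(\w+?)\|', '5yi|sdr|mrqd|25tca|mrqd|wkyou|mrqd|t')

Because there's exactly one group, `findall` drops the full match and keeps group 1 from each hit.

['sdr', '25tca', 'wkyou']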